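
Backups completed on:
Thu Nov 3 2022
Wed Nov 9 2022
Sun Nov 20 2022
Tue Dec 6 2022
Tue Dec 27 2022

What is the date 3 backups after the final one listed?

Intervals are 6, 11, 16, 21 days — an arithmetic progression with common difference 5.
Next gap: 26 days. Tue Dec 27 2022 + 26 days = Sun Jan 22 2023.
Next gap: 31 days. Sun Jan 22 2023 + 31 days = Wed Feb 22 2023.
Next gap: 36 days. Wed Feb 22 2023 + 36 days = Thu Mar 30 2023.

Thu Mar 30 2023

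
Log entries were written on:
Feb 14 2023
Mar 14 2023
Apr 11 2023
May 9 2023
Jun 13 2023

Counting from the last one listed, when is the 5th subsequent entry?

Gaps: 28, 28, 28, 35 days — a mix of 28 and 35. Every date is a Tuesday.
Each is the 2nd Tuesday of its month.
July 2023 — 2nd Tuesday is Jul 11 2023.
August 2023 — 2nd Tuesday is Aug 8 2023.
2nd Tuesday of September 2023: Sep 12 2023.
2nd Tuesday of October 2023: Oct 10 2023.
2nd Tuesday of November 2023: Nov 14 2023.

Nov 14 2023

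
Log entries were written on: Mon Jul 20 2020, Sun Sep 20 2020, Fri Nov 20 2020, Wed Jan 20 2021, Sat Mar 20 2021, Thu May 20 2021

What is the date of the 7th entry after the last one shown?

The day-of-month is always 20 (62, 61, 61, 59, 61 days between events).
So this recurs on the 20th of every 2 months.
Next: July 2021 → Tue Jul 20 2021.
September 2021: Mon Sep 20 2021.
November 2021: Sat Nov 20 2021.
Next: January 2022 → Thu Jan 20 2022.
March 2022: Sun Mar 20 2022.
May 2022: Fri May 20 2022.
Next: July 2022 → Wed Jul 20 2022.

Wed Jul 20 2022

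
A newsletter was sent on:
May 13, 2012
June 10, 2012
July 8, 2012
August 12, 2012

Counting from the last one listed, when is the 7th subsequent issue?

March 10, 2013

These are Sundays at 28- or 35-day spacing (28, 28, 35).
The pattern: 2nd Sunday of the month.
September 2012 — 2nd Sunday is September 9, 2012.
2nd Sunday of October 2012: October 14, 2012.
November 2012 — 2nd Sunday is November 11, 2012.
2nd Sunday of December 2012: December 9, 2012.
2nd Sunday of January 2013: January 13, 2013.
2nd Sunday of February 2013: February 10, 2013.
2nd Sunday of March 2013: March 10, 2013.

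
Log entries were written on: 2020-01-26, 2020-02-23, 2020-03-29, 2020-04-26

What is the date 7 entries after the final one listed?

These are Sundays with 28, 35, 28-day gaps.
Each is the final Sunday of its month — 2020-03-29 is past the 28th, so '4th Sunday' doesn't fit.
Last Sunday of May 2020: 2020-05-31.
June 2020 ends with Sunday 2020-06-28.
July 2020 ends with Sunday 2020-07-26.
August 2020 ends with Sunday 2020-08-30.
September 2020 ends with Sunday 2020-09-27.
October 2020 ends with Sunday 2020-10-25.
Last Sunday of November 2020: 2020-11-29.

2020-11-29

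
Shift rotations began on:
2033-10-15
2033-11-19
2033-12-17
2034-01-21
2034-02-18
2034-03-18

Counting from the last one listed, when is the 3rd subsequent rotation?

These are Saturdays at 28- or 35-day spacing (35, 28, 35, 28, 28).
The pattern: 3rd Saturday of the month.
April 2034 — 3rd Saturday is 2034-04-15.
3rd Saturday of May 2034: 2034-05-20.
3rd Saturday of June 2034: 2034-06-17.

2034-06-17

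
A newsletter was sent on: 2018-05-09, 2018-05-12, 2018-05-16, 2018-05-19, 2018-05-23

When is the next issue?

2018-05-26

The gap pattern 3, 4, 3, 4 repeats every 2 events.
These are the Wednesdays and Saturdays of each week.
The following Saturday is 2018-05-26.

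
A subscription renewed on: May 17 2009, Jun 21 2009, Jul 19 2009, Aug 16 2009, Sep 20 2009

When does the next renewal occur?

Gaps: 35, 28, 28, 35 days — a mix of 28 and 35. Every date is a Sunday.
Each is the 3rd Sunday of its month.
3rd Sunday of October 2009: Oct 18 2009.

Oct 18 2009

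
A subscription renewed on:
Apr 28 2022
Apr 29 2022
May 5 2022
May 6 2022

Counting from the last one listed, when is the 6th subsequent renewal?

May 27 2022

The gap pattern 1, 6, 1 repeats every 2 events.
These are the Thursdays and Fridays of each week.
The following Thursday is May 12 2022.
The following Friday is May 13 2022.
Next Thursday: May 19 2022.
The following Friday is May 20 2022.
The following Thursday is May 26 2022.
The following Friday is May 27 2022.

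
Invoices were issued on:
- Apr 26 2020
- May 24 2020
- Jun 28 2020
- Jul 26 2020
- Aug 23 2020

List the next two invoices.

Sep 27 2020, Oct 25 2020

These are Sundays at 28- or 35-day spacing (28, 35, 28, 28).
The pattern: 4th Sunday of the month.
4th Sunday of September 2020: Sep 27 2020.
October 2020 — 4th Sunday is Oct 25 2020.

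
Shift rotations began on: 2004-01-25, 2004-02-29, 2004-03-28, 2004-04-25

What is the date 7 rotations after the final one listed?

All Sundays; the gaps (35, 28, 28) vary with month length.
This is the last Sunday of each month.
May 2004 ends with Sunday 2004-05-30.
Last Sunday of June 2004: 2004-06-27.
July 2004 ends with Sunday 2004-07-25.
Last Sunday of August 2004: 2004-08-29.
September 2004 ends with Sunday 2004-09-26.
October 2004 ends with Sunday 2004-10-31.
Last Sunday of November 2004: 2004-11-28.

2004-11-28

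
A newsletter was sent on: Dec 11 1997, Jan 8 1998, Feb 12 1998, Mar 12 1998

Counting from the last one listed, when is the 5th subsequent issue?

Aug 13 1998

Gaps: 28, 35, 28 days — a mix of 28 and 35. Every date is a Thursday.
Each is the 2nd Thursday of its month.
2nd Thursday of April 1998: Apr 9 1998.
2nd Thursday of May 1998: May 14 1998.
June 1998 — 2nd Thursday is Jun 11 1998.
July 1998 — 2nd Thursday is Jul 9 1998.
August 1998 — 2nd Thursday is Aug 13 1998.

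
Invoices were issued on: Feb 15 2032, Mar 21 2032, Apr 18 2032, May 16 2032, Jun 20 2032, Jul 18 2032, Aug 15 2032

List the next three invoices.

Gaps: 35, 28, 28, 35, 28, 28 days — a mix of 28 and 35. Every date is a Sunday.
Each is the 3rd Sunday of its month.
3rd Sunday of September 2032: Sep 19 2032.
October 2032 — 3rd Sunday is Oct 17 2032.
November 2032 — 3rd Sunday is Nov 21 2032.

Sep 19 2032, Oct 17 2032, Nov 21 2032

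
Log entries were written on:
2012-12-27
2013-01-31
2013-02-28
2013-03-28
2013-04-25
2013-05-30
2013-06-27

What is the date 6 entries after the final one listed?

2013-12-26

All Thursdays; the gaps (35, 28, 28, 28, 35, 28) vary with month length.
This is the last Thursday of each month.
Last Thursday of July 2013: 2013-07-25.
Last Thursday of August 2013: 2013-08-29.
Last Thursday of September 2013: 2013-09-26.
October 2013 ends with Thursday 2013-10-31.
Last Thursday of November 2013: 2013-11-28.
Last Thursday of December 2013: 2013-12-26.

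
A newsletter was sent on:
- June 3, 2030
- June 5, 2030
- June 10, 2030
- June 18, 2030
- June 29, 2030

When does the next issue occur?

Gaps: 2, 5, 8, 11 days — each gap is 3 larger than the previous one.
Next gap: 14 days. June 29, 2030 + 14 days = July 13, 2030.

July 13, 2030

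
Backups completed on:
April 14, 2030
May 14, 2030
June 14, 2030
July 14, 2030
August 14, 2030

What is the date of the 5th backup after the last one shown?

January 14, 2031

Each date is the 14th; the gaps (30, 31, 30, 31) track the month lengths.
The rule is the 14th of each month.
September 2030: September 14, 2030.
October 2030: October 14, 2030.
Next: November 2030 → November 14, 2030.
Next: December 2030 → December 14, 2030.
January 2031: January 14, 2031.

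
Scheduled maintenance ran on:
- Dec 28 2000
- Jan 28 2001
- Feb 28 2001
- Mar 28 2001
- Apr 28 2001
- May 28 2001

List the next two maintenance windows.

Each date is the 28th; the gaps (31, 31, 28, 31, 30) track the month lengths.
The rule is the 28th of each month.
Next: June 2001 → Jun 28 2001.
Next: July 2001 → Jul 28 2001.

Jun 28 2001, Jul 28 2001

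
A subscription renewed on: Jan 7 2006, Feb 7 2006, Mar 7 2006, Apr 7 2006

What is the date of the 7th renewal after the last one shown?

Nov 7 2006

The day-of-month is always 7 (31, 28, 31 days between events).
So this recurs on the 7th of each month.
Next: May 2006 → May 7 2006.
June 2006: Jun 7 2006.
Next: July 2006 → Jul 7 2006.
August 2006: Aug 7 2006.
September 2006: Sep 7 2006.
Next: October 2006 → Oct 7 2006.
Next: November 2006 → Nov 7 2006.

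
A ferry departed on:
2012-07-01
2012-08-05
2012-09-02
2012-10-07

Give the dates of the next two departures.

2012-11-04, 2012-12-02

All dates are Sundays, 35, 28, 35 days apart.
Specifically, the 1st Sunday of each month.
1st Sunday of November 2012: 2012-11-04.
December 2012 — 1st Sunday is 2012-12-02.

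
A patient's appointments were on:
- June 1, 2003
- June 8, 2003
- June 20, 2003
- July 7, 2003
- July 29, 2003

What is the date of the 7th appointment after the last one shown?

May 18, 2004

The spacing grows by 5 each time: 7, 12, 17, 22 days.
Next gap: 27 days. July 29, 2003 + 27 days = August 25, 2003.
Next gap: 32 days. August 25, 2003 + 32 days = September 26, 2003.
Next gap: 37 days. September 26, 2003 + 37 days = November 2, 2003.
Next gap: 42 days. November 2, 2003 + 42 days = December 14, 2003.
Next gap: 47 days. December 14, 2003 + 47 days = January 30, 2004.
Next gap: 52 days. January 30, 2004 + 52 days = March 22, 2004.
Next gap: 57 days. March 22, 2004 + 57 days = May 18, 2004.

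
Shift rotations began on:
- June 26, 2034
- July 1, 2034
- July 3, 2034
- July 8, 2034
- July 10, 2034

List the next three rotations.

July 15, 2034; July 17, 2034; July 22, 2034

The gap pattern 5, 2, 5, 2 repeats every 2 events.
These are the Mondays and Saturdays of each week.
The following Saturday is July 15, 2034.
The following Monday is July 17, 2034.
The following Saturday is July 22, 2034.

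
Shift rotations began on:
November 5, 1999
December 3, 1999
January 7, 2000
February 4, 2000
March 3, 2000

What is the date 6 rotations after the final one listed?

Gaps: 28, 35, 28, 28 days — a mix of 28 and 35. Every date is a Friday.
Each is the 1st Friday of its month.
April 2000 — 1st Friday is April 7, 2000.
1st Friday of May 2000: May 5, 2000.
1st Friday of June 2000: June 2, 2000.
July 2000 — 1st Friday is July 7, 2000.
1st Friday of August 2000: August 4, 2000.
September 2000 — 1st Friday is September 1, 2000.

September 1, 2000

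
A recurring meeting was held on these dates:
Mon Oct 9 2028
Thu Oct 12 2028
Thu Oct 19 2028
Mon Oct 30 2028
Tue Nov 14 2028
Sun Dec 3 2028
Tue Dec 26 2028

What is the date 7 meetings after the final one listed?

Tue Sep 25 2029

Gaps: 3, 7, 11, 15, 19, 23 days — each gap is 4 larger than the previous one.
Next gap: 27 days. Tue Dec 26 2028 + 27 days = Mon Jan 22 2029.
Next gap: 31 days. Mon Jan 22 2029 + 31 days = Thu Feb 22 2029.
Next gap: 35 days. Thu Feb 22 2029 + 35 days = Thu Mar 29 2029.
Next gap: 39 days. Thu Mar 29 2029 + 39 days = Mon May 7 2029.
Next gap: 43 days. Mon May 7 2029 + 43 days = Tue Jun 19 2029.
Next gap: 47 days. Tue Jun 19 2029 + 47 days = Sun Aug 5 2029.
Next gap: 51 days. Sun Aug 5 2029 + 51 days = Tue Sep 25 2029.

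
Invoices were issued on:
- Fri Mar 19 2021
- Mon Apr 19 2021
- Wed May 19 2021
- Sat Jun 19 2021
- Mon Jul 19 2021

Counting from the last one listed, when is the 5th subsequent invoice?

Sun Dec 19 2021

Each date is the 19th; the gaps (31, 30, 31, 30) track the month lengths.
The rule is the 19th of each month.
Next: August 2021 → Thu Aug 19 2021.
Next: September 2021 → Sun Sep 19 2021.
October 2021: Tue Oct 19 2021.
Next: November 2021 → Fri Nov 19 2021.
December 2021: Sun Dec 19 2021.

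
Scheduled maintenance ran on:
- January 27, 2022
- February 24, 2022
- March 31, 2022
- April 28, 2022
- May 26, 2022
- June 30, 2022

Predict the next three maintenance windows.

July 28, 2022; August 25, 2022; September 29, 2022

These are Thursdays with 28, 35, 28, 28, 35-day gaps.
Each is the final Thursday of its month — March 31, 2022 is past the 28th, so '4th Thursday' doesn't fit.
July 2022 ends with Thursday July 28, 2022.
Last Thursday of August 2022: August 25, 2022.
September 2022 ends with Thursday September 29, 2022.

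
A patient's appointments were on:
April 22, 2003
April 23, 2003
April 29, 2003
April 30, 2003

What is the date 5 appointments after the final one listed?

May 20, 2003

Gaps: 1, 6, 1 days — not constant, but cyclic with period 2.
The events fall on every Tuesday and Wednesday.
Next Tuesday: May 6, 2003.
Next Wednesday: May 7, 2003.
Next Tuesday: May 13, 2003.
The following Wednesday is May 14, 2003.
Next Tuesday: May 20, 2003.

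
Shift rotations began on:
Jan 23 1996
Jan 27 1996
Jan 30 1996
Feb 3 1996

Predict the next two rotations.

Feb 6 1996, Feb 10 1996

Every event lands on a Tuesday or Saturday (gaps cycle 4, 3, 4).
So the schedule is: every Tuesday and Saturday.
The following Tuesday is Feb 6 1996.
The following Saturday is Feb 10 1996.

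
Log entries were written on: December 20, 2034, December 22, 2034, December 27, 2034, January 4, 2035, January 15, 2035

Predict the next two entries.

Gaps: 2, 5, 8, 11 days — each gap is 3 larger than the previous one.
Next gap: 14 days. January 15, 2035 + 14 days = January 29, 2035.
Next gap: 17 days. January 29, 2035 + 17 days = February 15, 2035.

January 29, 2035; February 15, 2035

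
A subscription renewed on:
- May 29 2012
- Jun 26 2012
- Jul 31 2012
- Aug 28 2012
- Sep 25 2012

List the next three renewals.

Oct 30 2012, Nov 27 2012, Dec 25 2012

All Tuesdays; the gaps (28, 35, 28, 28) vary with month length.
This is the last Tuesday of each month.
Last Tuesday of October 2012: Oct 30 2012.
Last Tuesday of November 2012: Nov 27 2012.
December 2012 ends with Tuesday Dec 25 2012.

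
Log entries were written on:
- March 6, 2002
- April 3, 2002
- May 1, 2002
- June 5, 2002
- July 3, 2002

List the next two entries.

August 7, 2002; September 4, 2002

These are Wednesdays at 28- or 35-day spacing (28, 28, 35, 28).
The pattern: 1st Wednesday of the month.
August 2002 — 1st Wednesday is August 7, 2002.
1st Wednesday of September 2002: September 4, 2002.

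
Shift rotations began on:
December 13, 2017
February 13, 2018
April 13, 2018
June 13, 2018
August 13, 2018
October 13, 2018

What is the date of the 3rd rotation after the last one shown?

Gaps: 62, 59, 61, 61, 61 days — not constant. Every event is on the 13th of the month.
Pattern: the 13th of every 2 months.
December 2018: December 13, 2018.
February 2019: February 13, 2019.
Next: April 2019 → April 13, 2019.

April 13, 2019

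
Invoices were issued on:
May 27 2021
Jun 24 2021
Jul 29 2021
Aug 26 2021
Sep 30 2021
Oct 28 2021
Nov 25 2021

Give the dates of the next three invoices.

Dec 30 2021, Jan 27 2022, Feb 24 2022

All Thursdays; the gaps (28, 35, 28, 35, 28, 28) vary with month length.
This is the last Thursday of each month.
Last Thursday of December 2021: Dec 30 2021.
Last Thursday of January 2022: Jan 27 2022.
Last Thursday of February 2022: Feb 24 2022.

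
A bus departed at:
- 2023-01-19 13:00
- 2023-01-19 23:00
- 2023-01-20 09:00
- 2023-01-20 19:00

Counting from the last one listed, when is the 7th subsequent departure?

2023-01-23 17:00

The interval is a steady 10 hours (10, 10, 10).
2023-01-20 19:00 + 10 h = 2023-01-21 05:00.
2023-01-21 05:00 + 10 h = 2023-01-21 15:00.
2023-01-21 15:00 + 10 h = 2023-01-22 01:00.
2023-01-22 01:00 + 10 h = 2023-01-22 11:00.
2023-01-22 11:00 + 10 h = 2023-01-22 21:00.
2023-01-22 21:00 + 10 h = 2023-01-23 07:00.
2023-01-23 07:00 + 10 h = 2023-01-23 17:00.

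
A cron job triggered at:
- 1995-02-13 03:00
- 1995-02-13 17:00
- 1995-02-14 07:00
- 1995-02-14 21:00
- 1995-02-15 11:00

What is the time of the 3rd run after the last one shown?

1995-02-17 05:00

The interval is a steady 14 hours (14, 14, 14, 14).
1995-02-15 11:00 + 14 h = 1995-02-16 01:00.
1995-02-16 01:00 + 14 h = 1995-02-16 15:00.
1995-02-16 15:00 + 14 h = 1995-02-17 05:00.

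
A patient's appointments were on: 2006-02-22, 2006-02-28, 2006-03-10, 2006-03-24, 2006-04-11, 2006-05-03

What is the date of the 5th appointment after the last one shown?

The spacing grows by 4 each time: 6, 10, 14, 18, 22 days.
Next gap: 26 days. 2006-05-03 + 26 days = 2006-05-29.
Next gap: 30 days. 2006-05-29 + 30 days = 2006-06-28.
Next gap: 34 days. 2006-06-28 + 34 days = 2006-08-01.
Next gap: 38 days. 2006-08-01 + 38 days = 2006-09-08.
Next gap: 42 days. 2006-09-08 + 42 days = 2006-10-20.

2006-10-20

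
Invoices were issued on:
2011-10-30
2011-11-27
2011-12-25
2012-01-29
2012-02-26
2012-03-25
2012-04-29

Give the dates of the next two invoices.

These are Sundays with 28, 28, 35, 28, 28, 35-day gaps.
Each is the final Sunday of its month — 2011-10-30 is past the 28th, so '4th Sunday' doesn't fit.
May 2012 ends with Sunday 2012-05-27.
Last Sunday of June 2012: 2012-06-24.

2012-05-27, 2012-06-24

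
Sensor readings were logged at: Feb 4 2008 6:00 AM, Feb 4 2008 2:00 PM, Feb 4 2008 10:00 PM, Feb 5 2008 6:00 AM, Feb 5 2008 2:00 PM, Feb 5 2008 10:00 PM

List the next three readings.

Spacing: 8, 8, 8, 8, 8 h — constant 8 h.
Feb 5 2008 10:00 PM + 8 h = Feb 6 2008 6:00 AM.
Feb 6 2008 6:00 AM + 8 h = Feb 6 2008 2:00 PM.
Feb 6 2008 2:00 PM + 8 h = Feb 6 2008 10:00 PM.

Feb 6 2008 6:00 AM, Feb 6 2008 2:00 PM, Feb 6 2008 10:00 PM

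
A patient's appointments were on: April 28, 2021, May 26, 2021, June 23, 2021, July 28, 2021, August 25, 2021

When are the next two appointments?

September 22, 2021; October 27, 2021

All dates are Wednesdays, 28, 28, 35, 28 days apart.
Specifically, the 4th Wednesday of each month.
September 2021 — 4th Wednesday is September 22, 2021.
4th Wednesday of October 2021: October 27, 2021.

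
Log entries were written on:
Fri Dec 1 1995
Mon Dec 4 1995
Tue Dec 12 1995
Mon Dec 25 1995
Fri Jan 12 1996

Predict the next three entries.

Intervals are 3, 8, 13, 18 days — an arithmetic progression with common difference 5.
Next gap: 23 days. Fri Jan 12 1996 + 23 days = Sun Feb 4 1996.
Next gap: 28 days. Sun Feb 4 1996 + 28 days = Sun Mar 3 1996.
Next gap: 33 days. Sun Mar 3 1996 + 33 days = Fri Apr 5 1996.

Sun Feb 4 1996, Sun Mar 3 1996, Fri Apr 5 1996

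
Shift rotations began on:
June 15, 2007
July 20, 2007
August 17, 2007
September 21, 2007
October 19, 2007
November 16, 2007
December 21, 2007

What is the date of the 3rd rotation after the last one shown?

March 21, 2008

Gaps: 35, 28, 35, 28, 28, 35 days — a mix of 28 and 35. Every date is a Friday.
Each is the 3rd Friday of its month.
January 2008 — 3rd Friday is January 18, 2008.
February 2008 — 3rd Friday is February 15, 2008.
March 2008 — 3rd Friday is March 21, 2008.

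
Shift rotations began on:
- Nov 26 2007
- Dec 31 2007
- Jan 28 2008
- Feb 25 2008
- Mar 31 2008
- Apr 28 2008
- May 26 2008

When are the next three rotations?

These are Mondays with 35, 28, 28, 35, 28, 28-day gaps.
Each is the final Monday of its month — Dec 31 2007 is past the 28th, so '4th Monday' doesn't fit.
Last Monday of June 2008: Jun 30 2008.
July 2008 ends with Monday Jul 28 2008.
August 2008 ends with Monday Aug 25 2008.

Jun 30 2008, Jul 28 2008, Aug 25 2008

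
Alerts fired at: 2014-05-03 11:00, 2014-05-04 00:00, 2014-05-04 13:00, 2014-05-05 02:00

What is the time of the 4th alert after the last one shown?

Spacing: 13, 13, 13 h — constant 13 h.
2014-05-05 02:00 + 13 h = 2014-05-05 15:00.
2014-05-05 15:00 + 13 h = 2014-05-06 04:00.
2014-05-06 04:00 + 13 h = 2014-05-06 17:00.
2014-05-06 17:00 + 13 h = 2014-05-07 06:00.

2014-05-07 06:00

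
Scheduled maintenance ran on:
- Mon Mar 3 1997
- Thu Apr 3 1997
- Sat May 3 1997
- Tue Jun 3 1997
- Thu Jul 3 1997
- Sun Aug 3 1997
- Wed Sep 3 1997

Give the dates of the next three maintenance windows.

The day-of-month is always 3 (31, 30, 31, 30, 31, 31 days between events).
So this recurs on the 3rd of each month.
Next: October 1997 → Fri Oct 3 1997.
Next: November 1997 → Mon Nov 3 1997.
Next: December 1997 → Wed Dec 3 1997.

Fri Oct 3 1997, Mon Nov 3 1997, Wed Dec 3 1997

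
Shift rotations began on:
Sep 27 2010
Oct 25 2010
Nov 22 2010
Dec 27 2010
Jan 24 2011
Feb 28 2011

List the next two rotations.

Gaps: 28, 28, 35, 28, 35 days — a mix of 28 and 35. Every date is a Monday.
Each is the 4th Monday of its month.
4th Monday of March 2011: Mar 28 2011.
4th Monday of April 2011: Apr 25 2011.

Mar 28 2011, Apr 25 2011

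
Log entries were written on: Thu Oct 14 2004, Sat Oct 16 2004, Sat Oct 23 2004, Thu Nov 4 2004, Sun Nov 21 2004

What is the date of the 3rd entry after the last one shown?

Intervals are 2, 7, 12, 17 days — an arithmetic progression with common difference 5.
Next gap: 22 days. Sun Nov 21 2004 + 22 days = Mon Dec 13 2004.
Next gap: 27 days. Mon Dec 13 2004 + 27 days = Sun Jan 9 2005.
Next gap: 32 days. Sun Jan 9 2005 + 32 days = Thu Feb 10 2005.

Thu Feb 10 2005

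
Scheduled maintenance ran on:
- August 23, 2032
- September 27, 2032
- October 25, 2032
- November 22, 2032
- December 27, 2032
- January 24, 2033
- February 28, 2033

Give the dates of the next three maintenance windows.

March 28, 2033; April 25, 2033; May 23, 2033

These are Mondays at 28- or 35-day spacing (35, 28, 28, 35, 28, 35).
The pattern: 4th Monday of the month.
March 2033 — 4th Monday is March 28, 2033.
April 2033 — 4th Monday is April 25, 2033.
May 2033 — 4th Monday is May 23, 2033.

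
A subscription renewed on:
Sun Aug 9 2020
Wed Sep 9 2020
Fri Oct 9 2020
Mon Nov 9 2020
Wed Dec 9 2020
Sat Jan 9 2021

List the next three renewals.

Tue Feb 9 2021, Tue Mar 9 2021, Fri Apr 9 2021

Gaps: 31, 30, 31, 30, 31 days — not constant. Every event is on the 9th of the month.
Pattern: the 9th of each month.
February 2021: Tue Feb 9 2021.
Next: March 2021 → Tue Mar 9 2021.
Next: April 2021 → Fri Apr 9 2021.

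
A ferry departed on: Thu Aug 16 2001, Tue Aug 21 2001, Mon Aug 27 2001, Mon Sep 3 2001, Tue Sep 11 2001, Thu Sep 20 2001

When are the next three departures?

The spacing grows by 1 each time: 5, 6, 7, 8, 9 days.
Next gap: 10 days. Thu Sep 20 2001 + 10 days = Sun Sep 30 2001.
Next gap: 11 days. Sun Sep 30 2001 + 11 days = Thu Oct 11 2001.
Next gap: 12 days. Thu Oct 11 2001 + 12 days = Tue Oct 23 2001.

Sun Sep 30 2001, Thu Oct 11 2001, Tue Oct 23 2001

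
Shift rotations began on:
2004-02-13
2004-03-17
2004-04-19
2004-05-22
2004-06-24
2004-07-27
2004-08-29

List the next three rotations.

Every event comes 33 days after the last (33, 33, 33, 33, 33, 33).
2004-08-29 + 33 days = 2004-10-01.
2004-10-01 + 33 days = 2004-11-03.
2004-11-03 + 33 days = 2004-12-06.

2004-10-01, 2004-11-03, 2004-12-06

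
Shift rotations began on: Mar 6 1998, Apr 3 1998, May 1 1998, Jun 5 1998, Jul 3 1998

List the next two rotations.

Aug 7 1998, Sep 4 1998

These are Fridays at 28- or 35-day spacing (28, 28, 35, 28).
The pattern: 1st Friday of the month.
1st Friday of August 1998: Aug 7 1998.
September 1998 — 1st Friday is Sep 4 1998.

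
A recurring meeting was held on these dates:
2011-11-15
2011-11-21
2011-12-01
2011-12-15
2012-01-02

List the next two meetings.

2012-01-24, 2012-02-19

The spacing grows by 4 each time: 6, 10, 14, 18 days.
Next gap: 22 days. 2012-01-02 + 22 days = 2012-01-24.
Next gap: 26 days. 2012-01-24 + 26 days = 2012-02-19.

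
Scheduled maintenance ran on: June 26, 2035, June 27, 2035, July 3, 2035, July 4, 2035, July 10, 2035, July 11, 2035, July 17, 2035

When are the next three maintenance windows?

July 18, 2035; July 24, 2035; July 25, 2035

Every event lands on a Tuesday or Wednesday (gaps cycle 1, 6, 1, 6, 1, 6).
So the schedule is: every Tuesday and Wednesday.
Next Wednesday: July 18, 2035.
The following Tuesday is July 24, 2035.
Next Wednesday: July 25, 2035.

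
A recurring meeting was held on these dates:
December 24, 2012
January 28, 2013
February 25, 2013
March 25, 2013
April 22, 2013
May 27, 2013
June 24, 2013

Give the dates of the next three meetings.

Gaps: 35, 28, 28, 28, 35, 28 days — a mix of 28 and 35. Every date is a Monday.
Each is the 4th Monday of its month.
4th Monday of July 2013: July 22, 2013.
4th Monday of August 2013: August 26, 2013.
4th Monday of September 2013: September 23, 2013.

July 22, 2013; August 26, 2013; September 23, 2013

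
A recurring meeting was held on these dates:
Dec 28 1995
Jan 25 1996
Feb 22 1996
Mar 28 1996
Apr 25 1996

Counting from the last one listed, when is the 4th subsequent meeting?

Aug 22 1996

Gaps: 28, 28, 35, 28 days — a mix of 28 and 35. Every date is a Thursday.
Each is the 4th Thursday of its month.
May 1996 — 4th Thursday is May 23 1996.
June 1996 — 4th Thursday is Jun 27 1996.
4th Thursday of July 1996: Jul 25 1996.
4th Thursday of August 1996: Aug 22 1996.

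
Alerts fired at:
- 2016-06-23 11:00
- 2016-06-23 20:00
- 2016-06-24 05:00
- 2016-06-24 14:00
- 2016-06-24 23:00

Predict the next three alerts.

2016-06-25 08:00, 2016-06-25 17:00, 2016-06-26 02:00

Spacing: 9, 9, 9, 9 h — constant 9 h.
2016-06-24 23:00 + 9 h = 2016-06-25 08:00.
2016-06-25 08:00 + 9 h = 2016-06-25 17:00.
2016-06-25 17:00 + 9 h = 2016-06-26 02:00.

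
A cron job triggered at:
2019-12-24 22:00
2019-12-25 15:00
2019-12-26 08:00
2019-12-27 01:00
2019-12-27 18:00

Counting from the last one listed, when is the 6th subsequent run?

Gaps: 17, 17, 17, 17 hours — each event is 17 hours after the previous one.
2019-12-27 18:00 + 17 h = 2019-12-28 11:00.
2019-12-28 11:00 + 17 h = 2019-12-29 04:00.
2019-12-29 04:00 + 17 h = 2019-12-29 21:00.
2019-12-29 21:00 + 17 h = 2019-12-30 14:00.
2019-12-30 14:00 + 17 h = 2019-12-31 07:00.
2019-12-31 07:00 + 17 h = 2020-01-01 00:00.

2020-01-01 00:00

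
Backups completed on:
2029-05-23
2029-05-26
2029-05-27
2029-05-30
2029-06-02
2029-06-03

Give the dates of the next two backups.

2029-06-06, 2029-06-09

Gaps: 3, 1, 3, 3, 1 days — not constant, but cyclic with period 3.
The events fall on every Wednesday, Saturday and Sunday.
The following Wednesday is 2029-06-06.
Next Saturday: 2029-06-09.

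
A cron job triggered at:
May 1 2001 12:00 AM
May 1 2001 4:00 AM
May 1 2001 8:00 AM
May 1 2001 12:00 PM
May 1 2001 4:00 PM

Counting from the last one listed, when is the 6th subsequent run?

May 2 2001 4:00 PM

Gaps: 4, 4, 4, 4 hours — each event is 4 hours after the previous one.
May 1 2001 4:00 PM + 4 h = May 1 2001 8:00 PM.
May 1 2001 8:00 PM + 4 h = May 2 2001 12:00 AM.
May 2 2001 12:00 AM + 4 h = May 2 2001 4:00 AM.
May 2 2001 4:00 AM + 4 h = May 2 2001 8:00 AM.
May 2 2001 8:00 AM + 4 h = May 2 2001 12:00 PM.
May 2 2001 12:00 PM + 4 h = May 2 2001 4:00 PM.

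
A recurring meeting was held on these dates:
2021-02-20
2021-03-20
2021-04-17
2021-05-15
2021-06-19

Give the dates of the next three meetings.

These are Saturdays at 28- or 35-day spacing (28, 28, 28, 35).
The pattern: 3rd Saturday of the month.
3rd Saturday of July 2021: 2021-07-17.
3rd Saturday of August 2021: 2021-08-21.
September 2021 — 3rd Saturday is 2021-09-18.

2021-07-17, 2021-08-21, 2021-09-18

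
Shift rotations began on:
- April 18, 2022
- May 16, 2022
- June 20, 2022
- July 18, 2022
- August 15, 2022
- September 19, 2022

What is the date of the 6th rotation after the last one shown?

All dates are Mondays, 28, 35, 28, 28, 35 days apart.
Specifically, the 3rd Monday of each month.
3rd Monday of October 2022: October 17, 2022.
3rd Monday of November 2022: November 21, 2022.
December 2022 — 3rd Monday is December 19, 2022.
3rd Monday of January 2023: January 16, 2023.
3rd Monday of February 2023: February 20, 2023.
March 2023 — 3rd Monday is March 20, 2023.

March 20, 2023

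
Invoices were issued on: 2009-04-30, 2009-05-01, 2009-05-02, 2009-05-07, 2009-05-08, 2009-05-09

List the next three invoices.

Every event lands on a Thursday or Friday or Saturday (gaps cycle 1, 1, 5, 1, 1).
So the schedule is: every Thursday, Friday and Saturday.
Next Thursday: 2009-05-14.
The following Friday is 2009-05-15.
The following Saturday is 2009-05-16.

2009-05-14, 2009-05-15, 2009-05-16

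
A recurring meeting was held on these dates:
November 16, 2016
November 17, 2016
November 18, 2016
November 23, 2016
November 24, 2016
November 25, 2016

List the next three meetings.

The gap pattern 1, 1, 5, 1, 1 repeats every 3 events.
These are the Wednesdays, Thursdays and Fridays of each week.
Next Wednesday: November 30, 2016.
The following Thursday is December 1, 2016.
Next Friday: December 2, 2016.

November 30, 2016; December 1, 2016; December 2, 2016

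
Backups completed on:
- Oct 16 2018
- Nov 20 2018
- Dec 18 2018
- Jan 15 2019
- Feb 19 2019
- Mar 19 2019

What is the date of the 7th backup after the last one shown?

Gaps: 35, 28, 28, 35, 28 days — a mix of 28 and 35. Every date is a Tuesday.
Each is the 3rd Tuesday of its month.
3rd Tuesday of April 2019: Apr 16 2019.
May 2019 — 3rd Tuesday is May 21 2019.
3rd Tuesday of June 2019: Jun 18 2019.
3rd Tuesday of July 2019: Jul 16 2019.
3rd Tuesday of August 2019: Aug 20 2019.
September 2019 — 3rd Tuesday is Sep 17 2019.
3rd Tuesday of October 2019: Oct 15 2019.

Oct 15 2019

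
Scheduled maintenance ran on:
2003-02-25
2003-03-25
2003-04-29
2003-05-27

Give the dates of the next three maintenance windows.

These are Tuesdays with 28, 35, 28-day gaps.
Each is the final Tuesday of its month — 2003-04-29 is past the 28th, so '4th Tuesday' doesn't fit.
Last Tuesday of June 2003: 2003-06-24.
July 2003 ends with Tuesday 2003-07-29.
August 2003 ends with Tuesday 2003-08-26.

2003-06-24, 2003-07-29, 2003-08-26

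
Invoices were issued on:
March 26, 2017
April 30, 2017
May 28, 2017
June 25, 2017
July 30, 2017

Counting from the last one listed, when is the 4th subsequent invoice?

November 26, 2017

Every date is a Sunday; gaps 35, 28, 28, 35 days.
Each is the last Sunday of its month (at least one falls on the 29th or later, ruling out '4th Sunday').
August 2017 ends with Sunday August 27, 2017.
September 2017 ends with Sunday September 24, 2017.
Last Sunday of October 2017: October 29, 2017.
Last Sunday of November 2017: November 26, 2017.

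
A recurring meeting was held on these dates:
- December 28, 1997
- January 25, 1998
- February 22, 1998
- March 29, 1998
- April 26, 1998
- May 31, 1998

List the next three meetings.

June 28, 1998; July 26, 1998; August 30, 1998

All Sundays; the gaps (28, 28, 35, 28, 35) vary with month length.
This is the last Sunday of each month.
June 1998 ends with Sunday June 28, 1998.
July 1998 ends with Sunday July 26, 1998.
Last Sunday of August 1998: August 30, 1998.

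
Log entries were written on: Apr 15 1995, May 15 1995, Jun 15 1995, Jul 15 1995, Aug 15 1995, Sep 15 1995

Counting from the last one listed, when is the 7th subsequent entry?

Gaps: 30, 31, 30, 31, 31 days — not constant. Every event is on the 15th of the month.
Pattern: the 15th of each month.
Next: October 1995 → Oct 15 1995.
November 1995: Nov 15 1995.
Next: December 1995 → Dec 15 1995.
January 1996: Jan 15 1996.
Next: February 1996 → Feb 15 1996.
Next: March 1996 → Mar 15 1996.
Next: April 1996 → Apr 15 1996.

Apr 15 1996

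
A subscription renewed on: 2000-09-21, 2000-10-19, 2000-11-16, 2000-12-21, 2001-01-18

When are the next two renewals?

2001-02-15, 2001-03-15

These are Thursdays at 28- or 35-day spacing (28, 28, 35, 28).
The pattern: 3rd Thursday of the month.
3rd Thursday of February 2001: 2001-02-15.
3rd Thursday of March 2001: 2001-03-15.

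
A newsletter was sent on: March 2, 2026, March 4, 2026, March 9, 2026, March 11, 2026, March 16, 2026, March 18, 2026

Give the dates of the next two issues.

Gaps: 2, 5, 2, 5, 2 days — not constant, but cyclic with period 2.
The events fall on every Monday and Wednesday.
Next Monday: March 23, 2026.
The following Wednesday is March 25, 2026.

March 23, 2026; March 25, 2026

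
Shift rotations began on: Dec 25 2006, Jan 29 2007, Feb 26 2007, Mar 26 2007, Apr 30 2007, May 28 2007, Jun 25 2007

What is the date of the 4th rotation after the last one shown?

Oct 29 2007

These are Mondays with 35, 28, 28, 35, 28, 28-day gaps.
Each is the final Monday of its month — Jan 29 2007 is past the 28th, so '4th Monday' doesn't fit.
Last Monday of July 2007: Jul 30 2007.
Last Monday of August 2007: Aug 27 2007.
Last Monday of September 2007: Sep 24 2007.
Last Monday of October 2007: Oct 29 2007.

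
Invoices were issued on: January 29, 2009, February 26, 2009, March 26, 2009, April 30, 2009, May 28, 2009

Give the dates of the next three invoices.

Every date is a Thursday; gaps 28, 28, 35, 28 days.
Each is the last Thursday of its month (at least one falls on the 29th or later, ruling out '4th Thursday').
Last Thursday of June 2009: June 25, 2009.
July 2009 ends with Thursday July 30, 2009.
August 2009 ends with Thursday August 27, 2009.

June 25, 2009; July 30, 2009; August 27, 2009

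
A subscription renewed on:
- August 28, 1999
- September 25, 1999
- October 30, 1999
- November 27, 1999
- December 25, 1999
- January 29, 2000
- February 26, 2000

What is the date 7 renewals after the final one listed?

September 30, 2000

Every date is a Saturday; gaps 28, 35, 28, 28, 35, 28 days.
Each is the last Saturday of its month (at least one falls on the 29th or later, ruling out '4th Saturday').
Last Saturday of March 2000: March 25, 2000.
April 2000 ends with Saturday April 29, 2000.
Last Saturday of May 2000: May 27, 2000.
Last Saturday of June 2000: June 24, 2000.
Last Saturday of July 2000: July 29, 2000.
Last Saturday of August 2000: August 26, 2000.
Last Saturday of September 2000: September 30, 2000.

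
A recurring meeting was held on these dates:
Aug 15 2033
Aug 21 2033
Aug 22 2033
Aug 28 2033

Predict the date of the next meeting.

Aug 29 2033

Every event lands on a Monday or Sunday (gaps cycle 6, 1, 6).
So the schedule is: every Monday and Sunday.
The following Monday is Aug 29 2033.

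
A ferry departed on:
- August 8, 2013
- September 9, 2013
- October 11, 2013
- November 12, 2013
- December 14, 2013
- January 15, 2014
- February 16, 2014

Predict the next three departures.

Every event comes 32 days after the last (32, 32, 32, 32, 32, 32).
February 16, 2014 + 32 days = March 20, 2014.
March 20, 2014 + 32 days = April 21, 2014.
April 21, 2014 + 32 days = May 23, 2014.

March 20, 2014; April 21, 2014; May 23, 2014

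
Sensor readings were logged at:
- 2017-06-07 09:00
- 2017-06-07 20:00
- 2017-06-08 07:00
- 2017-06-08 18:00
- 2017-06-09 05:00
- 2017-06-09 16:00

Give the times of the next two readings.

2017-06-10 03:00, 2017-06-10 14:00

Spacing: 11, 11, 11, 11, 11 h — constant 11 h.
2017-06-09 16:00 + 11 h = 2017-06-10 03:00.
2017-06-10 03:00 + 11 h = 2017-06-10 14:00.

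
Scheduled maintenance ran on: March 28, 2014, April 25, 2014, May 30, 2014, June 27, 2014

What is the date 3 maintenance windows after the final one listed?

September 26, 2014

Every date is a Friday; gaps 28, 35, 28 days.
Each is the last Friday of its month (at least one falls on the 29th or later, ruling out '4th Friday').
Last Friday of July 2014: July 25, 2014.
August 2014 ends with Friday August 29, 2014.
September 2014 ends with Friday September 26, 2014.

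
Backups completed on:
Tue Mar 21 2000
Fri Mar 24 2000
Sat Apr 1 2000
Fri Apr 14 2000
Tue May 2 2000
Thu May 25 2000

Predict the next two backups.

Thu Jun 22 2000, Tue Jul 25 2000

Gaps: 3, 8, 13, 18, 23 days — each gap is 5 larger than the previous one.
Next gap: 28 days. Thu May 25 2000 + 28 days = Thu Jun 22 2000.
Next gap: 33 days. Thu Jun 22 2000 + 33 days = Tue Jul 25 2000.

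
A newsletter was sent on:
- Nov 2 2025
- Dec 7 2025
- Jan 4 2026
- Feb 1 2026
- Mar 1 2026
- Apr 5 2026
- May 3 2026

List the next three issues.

Jun 7 2026, Jul 5 2026, Aug 2 2026

These are Sundays at 28- or 35-day spacing (35, 28, 28, 28, 35, 28).
The pattern: 1st Sunday of the month.
1st Sunday of June 2026: Jun 7 2026.
July 2026 — 1st Sunday is Jul 5 2026.
August 2026 — 1st Sunday is Aug 2 2026.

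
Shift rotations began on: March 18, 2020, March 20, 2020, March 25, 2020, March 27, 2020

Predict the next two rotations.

April 1, 2020; April 3, 2020

Every event lands on a Wednesday or Friday (gaps cycle 2, 5, 2).
So the schedule is: every Wednesday and Friday.
Next Wednesday: April 1, 2020.
The following Friday is April 3, 2020.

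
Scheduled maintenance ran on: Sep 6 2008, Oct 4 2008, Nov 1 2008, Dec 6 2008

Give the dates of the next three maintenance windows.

These are Saturdays at 28- or 35-day spacing (28, 28, 35).
The pattern: 1st Saturday of the month.
1st Saturday of January 2009: Jan 3 2009.
February 2009 — 1st Saturday is Feb 7 2009.
March 2009 — 1st Saturday is Mar 7 2009.

Jan 3 2009, Feb 7 2009, Mar 7 2009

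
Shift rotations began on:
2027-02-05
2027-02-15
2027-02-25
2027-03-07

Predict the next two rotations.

2027-03-17, 2027-03-27

The spacing is 10, 10, 10 days — always 10 days.
2027-03-07 + 10 days = 2027-03-17.
2027-03-17 + 10 days = 2027-03-27.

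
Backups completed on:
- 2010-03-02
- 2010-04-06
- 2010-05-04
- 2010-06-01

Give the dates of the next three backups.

All dates are Tuesdays, 35, 28, 28 days apart.
Specifically, the 1st Tuesday of each month.
1st Tuesday of July 2010: 2010-07-06.
August 2010 — 1st Tuesday is 2010-08-03.
September 2010 — 1st Tuesday is 2010-09-07.

2010-07-06, 2010-08-03, 2010-09-07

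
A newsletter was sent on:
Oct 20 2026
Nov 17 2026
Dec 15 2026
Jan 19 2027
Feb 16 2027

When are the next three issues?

All dates are Tuesdays, 28, 28, 35, 28 days apart.
Specifically, the 3rd Tuesday of each month.
March 2027 — 3rd Tuesday is Mar 16 2027.
April 2027 — 3rd Tuesday is Apr 20 2027.
May 2027 — 3rd Tuesday is May 18 2027.

Mar 16 2027, Apr 20 2027, May 18 2027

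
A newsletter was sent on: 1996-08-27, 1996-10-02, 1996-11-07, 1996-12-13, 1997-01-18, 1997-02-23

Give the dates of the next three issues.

Every event comes 36 days after the last (36, 36, 36, 36, 36).
1997-02-23 + 36 days = 1997-03-31.
1997-03-31 + 36 days = 1997-05-06.
1997-05-06 + 36 days = 1997-06-11.

1997-03-31, 1997-05-06, 1997-06-11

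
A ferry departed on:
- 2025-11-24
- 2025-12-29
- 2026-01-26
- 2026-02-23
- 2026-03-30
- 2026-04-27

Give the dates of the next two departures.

2026-05-25, 2026-06-29

All Mondays; the gaps (35, 28, 28, 35, 28) vary with month length.
This is the last Monday of each month.
May 2026 ends with Monday 2026-05-25.
Last Monday of June 2026: 2026-06-29.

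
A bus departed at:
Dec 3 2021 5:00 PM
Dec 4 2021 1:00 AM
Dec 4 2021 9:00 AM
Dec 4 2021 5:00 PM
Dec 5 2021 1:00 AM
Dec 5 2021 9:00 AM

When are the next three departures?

The interval is a steady 8 hours (8, 8, 8, 8, 8).
Dec 5 2021 9:00 AM + 8 h = Dec 5 2021 5:00 PM.
Dec 5 2021 5:00 PM + 8 h = Dec 6 2021 1:00 AM.
Dec 6 2021 1:00 AM + 8 h = Dec 6 2021 9:00 AM.

Dec 5 2021 5:00 PM, Dec 6 2021 1:00 AM, Dec 6 2021 9:00 AM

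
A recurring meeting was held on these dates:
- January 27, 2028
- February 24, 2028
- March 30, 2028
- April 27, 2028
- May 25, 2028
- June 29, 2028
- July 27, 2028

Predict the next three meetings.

August 31, 2028; September 28, 2028; October 26, 2028

Every date is a Thursday; gaps 28, 35, 28, 28, 35, 28 days.
Each is the last Thursday of its month (at least one falls on the 29th or later, ruling out '4th Thursday').
Last Thursday of August 2028: August 31, 2028.
September 2028 ends with Thursday September 28, 2028.
Last Thursday of October 2028: October 26, 2028.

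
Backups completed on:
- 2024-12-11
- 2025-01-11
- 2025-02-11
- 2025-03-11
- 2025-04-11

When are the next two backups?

2025-05-11, 2025-06-11

Each date is the 11th; the gaps (31, 31, 28, 31) track the month lengths.
The rule is the 11th of each month.
Next: May 2025 → 2025-05-11.
Next: June 2025 → 2025-06-11.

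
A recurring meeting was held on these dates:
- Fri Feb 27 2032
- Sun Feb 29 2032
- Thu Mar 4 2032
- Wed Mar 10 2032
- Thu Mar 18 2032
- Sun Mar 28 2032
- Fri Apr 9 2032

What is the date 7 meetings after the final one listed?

Fri Aug 27 2032

The spacing grows by 2 each time: 2, 4, 6, 8, 10, 12 days.
Next gap: 14 days. Fri Apr 9 2032 + 14 days = Fri Apr 23 2032.
Next gap: 16 days. Fri Apr 23 2032 + 16 days = Sun May 9 2032.
Next gap: 18 days. Sun May 9 2032 + 18 days = Thu May 27 2032.
Next gap: 20 days. Thu May 27 2032 + 20 days = Wed Jun 16 2032.
Next gap: 22 days. Wed Jun 16 2032 + 22 days = Thu Jul 8 2032.
Next gap: 24 days. Thu Jul 8 2032 + 24 days = Sun Aug 1 2032.
Next gap: 26 days. Sun Aug 1 2032 + 26 days = Fri Aug 27 2032.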